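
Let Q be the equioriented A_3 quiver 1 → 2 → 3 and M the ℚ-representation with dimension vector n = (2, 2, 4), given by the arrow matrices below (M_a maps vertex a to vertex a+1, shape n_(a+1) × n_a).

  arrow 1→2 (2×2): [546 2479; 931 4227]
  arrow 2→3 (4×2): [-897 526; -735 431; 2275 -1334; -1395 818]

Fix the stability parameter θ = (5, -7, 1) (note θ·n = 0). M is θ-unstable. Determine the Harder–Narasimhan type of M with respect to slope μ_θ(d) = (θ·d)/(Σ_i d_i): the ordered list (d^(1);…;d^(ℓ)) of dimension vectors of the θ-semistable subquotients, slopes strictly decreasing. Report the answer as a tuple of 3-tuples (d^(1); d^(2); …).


Via rank(M_{q-1}∘⋯∘M_p): M ≅ I[1,3]^2, I[3,3]^2.
μ_θ-semistable layers: μ^(1)=1; μ^(2)=-1

((0, 0, 4); (2, 2, 0))


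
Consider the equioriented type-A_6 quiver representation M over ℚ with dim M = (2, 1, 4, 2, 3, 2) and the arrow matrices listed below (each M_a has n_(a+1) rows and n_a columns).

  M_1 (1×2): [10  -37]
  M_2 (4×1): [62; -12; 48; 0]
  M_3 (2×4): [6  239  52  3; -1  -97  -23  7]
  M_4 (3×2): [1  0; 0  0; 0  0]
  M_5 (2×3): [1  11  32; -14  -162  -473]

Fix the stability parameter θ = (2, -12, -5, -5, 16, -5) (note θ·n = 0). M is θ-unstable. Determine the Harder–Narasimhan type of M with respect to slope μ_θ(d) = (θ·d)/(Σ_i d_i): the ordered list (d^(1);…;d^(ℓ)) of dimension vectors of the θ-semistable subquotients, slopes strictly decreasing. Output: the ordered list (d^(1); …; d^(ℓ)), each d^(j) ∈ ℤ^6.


Interval decomposition of M: I[1,1], I[1,4], I[3,3]^2, I[3,6], I[5,5], I[5,6].
HN type (ℓ=4): μ^(1)=16; μ^(2)=11/2; μ^(3)=2; μ^(4)=-5

((0, 0, 0, 0, 1, 0); (0, 0, 0, 0, 2, 2); (1, 0, 0, 0, 0, 0); (1, 1, 4, 2, 0, 0))


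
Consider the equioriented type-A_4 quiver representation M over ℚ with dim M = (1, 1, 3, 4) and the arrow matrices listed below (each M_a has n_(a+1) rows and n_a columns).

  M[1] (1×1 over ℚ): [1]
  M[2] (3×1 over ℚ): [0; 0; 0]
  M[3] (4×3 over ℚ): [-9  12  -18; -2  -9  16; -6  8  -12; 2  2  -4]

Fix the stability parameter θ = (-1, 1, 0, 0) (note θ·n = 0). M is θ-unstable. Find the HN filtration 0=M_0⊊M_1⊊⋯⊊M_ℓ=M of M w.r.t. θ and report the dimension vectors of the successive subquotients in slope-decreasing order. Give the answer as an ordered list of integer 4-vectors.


Interval decomposition of M: I[1,2], I[3,3], I[3,4]^2, I[4,4]^2.
HN type (ℓ=3): μ^(1)=1; μ^(2)=0; μ^(3)=-1

((0, 1, 0, 0); (0, 0, 3, 4); (1, 0, 0, 0))


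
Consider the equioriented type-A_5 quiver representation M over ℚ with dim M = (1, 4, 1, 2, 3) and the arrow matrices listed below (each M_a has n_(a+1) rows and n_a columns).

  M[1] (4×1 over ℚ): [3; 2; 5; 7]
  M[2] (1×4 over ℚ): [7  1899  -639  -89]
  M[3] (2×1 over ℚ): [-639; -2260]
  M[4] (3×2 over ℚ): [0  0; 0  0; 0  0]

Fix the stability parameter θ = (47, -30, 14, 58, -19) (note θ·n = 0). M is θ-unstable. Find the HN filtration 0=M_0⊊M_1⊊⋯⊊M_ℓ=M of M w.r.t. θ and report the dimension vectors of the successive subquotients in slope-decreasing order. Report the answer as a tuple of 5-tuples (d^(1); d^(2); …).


Interval decomposition of M: I[1,4], I[2,2]^3, I[4,4], I[5,5]^3.
HN type (ℓ=5): μ^(1)=58; μ^(2)=14; μ^(3)=17/2; μ^(4)=-19; μ^(5)=-30

((0, 0, 0, 2, 0); (0, 0, 1, 0, 0); (1, 1, 0, 0, 0); (0, 0, 0, 0, 3); (0, 3, 0, 0, 0))


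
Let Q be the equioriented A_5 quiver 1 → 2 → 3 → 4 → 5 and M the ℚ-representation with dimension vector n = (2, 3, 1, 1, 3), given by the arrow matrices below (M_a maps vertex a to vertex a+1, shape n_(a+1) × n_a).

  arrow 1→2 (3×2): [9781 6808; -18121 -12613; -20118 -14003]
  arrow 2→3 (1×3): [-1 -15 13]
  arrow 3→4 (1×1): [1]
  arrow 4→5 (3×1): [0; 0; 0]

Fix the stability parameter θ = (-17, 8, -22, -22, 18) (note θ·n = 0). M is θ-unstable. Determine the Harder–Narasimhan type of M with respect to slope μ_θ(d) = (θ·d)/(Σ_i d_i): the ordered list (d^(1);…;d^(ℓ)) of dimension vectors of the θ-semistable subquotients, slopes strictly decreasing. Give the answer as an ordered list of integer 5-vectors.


Interval decomposition of M: I[1,2], I[1,4], I[2,2], I[5,5]^3.
HN type (ℓ=4): μ^(1)=18; μ^(2)=8; μ^(3)=-12; μ^(4)=-17

((0, 0, 0, 0, 3); (0, 2, 0, 0, 0); (0, 1, 1, 1, 0); (2, 0, 0, 0, 0))


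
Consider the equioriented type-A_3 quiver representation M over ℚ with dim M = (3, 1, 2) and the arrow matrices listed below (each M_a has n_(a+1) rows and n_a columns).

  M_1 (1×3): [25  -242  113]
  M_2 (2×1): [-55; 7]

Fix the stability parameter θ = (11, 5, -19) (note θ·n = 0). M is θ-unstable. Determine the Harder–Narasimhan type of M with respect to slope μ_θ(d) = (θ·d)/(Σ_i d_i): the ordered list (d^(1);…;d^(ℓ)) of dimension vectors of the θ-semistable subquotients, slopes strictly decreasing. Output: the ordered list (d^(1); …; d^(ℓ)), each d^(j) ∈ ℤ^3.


Via rank(M_{q-1}∘⋯∘M_p): M ≅ I[1,1]^2, I[1,3], I[3,3].
μ_θ-semistable layers: μ^(1)=11; μ^(2)=-1; μ^(3)=-19

((2, 0, 0); (1, 1, 1); (0, 0, 1))


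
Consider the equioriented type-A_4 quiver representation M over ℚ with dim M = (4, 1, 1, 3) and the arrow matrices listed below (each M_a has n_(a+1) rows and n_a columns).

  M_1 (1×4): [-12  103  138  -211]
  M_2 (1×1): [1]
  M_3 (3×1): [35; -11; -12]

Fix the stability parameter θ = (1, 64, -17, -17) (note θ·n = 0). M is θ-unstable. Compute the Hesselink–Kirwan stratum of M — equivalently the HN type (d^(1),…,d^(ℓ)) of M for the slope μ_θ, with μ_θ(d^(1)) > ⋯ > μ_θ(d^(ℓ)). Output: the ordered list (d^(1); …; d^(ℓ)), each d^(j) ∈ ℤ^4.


Interval decomposition of M: I[1,1]^3, I[1,4], I[4,4]^2.
HN type (ℓ=3): μ^(1)=10; μ^(2)=1; μ^(3)=-17

((0, 1, 1, 1); (4, 0, 0, 0); (0, 0, 0, 2))


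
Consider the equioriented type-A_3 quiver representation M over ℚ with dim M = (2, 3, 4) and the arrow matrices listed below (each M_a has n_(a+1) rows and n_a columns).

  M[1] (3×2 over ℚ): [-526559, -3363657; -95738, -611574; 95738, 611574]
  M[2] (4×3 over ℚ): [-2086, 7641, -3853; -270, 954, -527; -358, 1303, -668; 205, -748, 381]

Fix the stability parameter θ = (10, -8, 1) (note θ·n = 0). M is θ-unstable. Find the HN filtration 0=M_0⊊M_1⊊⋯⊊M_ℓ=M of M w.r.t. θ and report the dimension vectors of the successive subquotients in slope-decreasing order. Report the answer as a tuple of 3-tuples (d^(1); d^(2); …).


Via rank(M_{q-1}∘⋯∘M_p): M ≅ I[1,1], I[1,3], I[2,3]^2, I[3,3].
μ_θ-semistable layers: μ^(1)=10; μ^(2)=1; μ^(3)=-8

((1, 0, 0); (1, 1, 4); (0, 2, 0))


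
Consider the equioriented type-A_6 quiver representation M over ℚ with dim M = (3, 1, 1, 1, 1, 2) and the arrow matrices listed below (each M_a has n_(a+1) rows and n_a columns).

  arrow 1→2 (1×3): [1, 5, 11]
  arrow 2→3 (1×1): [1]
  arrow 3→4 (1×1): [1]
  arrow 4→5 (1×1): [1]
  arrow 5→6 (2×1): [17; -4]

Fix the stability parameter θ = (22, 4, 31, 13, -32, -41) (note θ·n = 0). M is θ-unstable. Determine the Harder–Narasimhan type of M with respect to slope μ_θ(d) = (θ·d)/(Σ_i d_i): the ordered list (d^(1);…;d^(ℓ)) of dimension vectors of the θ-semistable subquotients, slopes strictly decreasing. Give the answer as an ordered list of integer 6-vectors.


Interval decomposition of M: I[1,1]^2, I[1,6], I[6,6].
HN type (ℓ=3): μ^(1)=22; μ^(2)=-1/2; μ^(3)=-41

((2, 0, 0, 0, 0, 0); (1, 1, 1, 1, 1, 1); (0, 0, 0, 0, 0, 1))


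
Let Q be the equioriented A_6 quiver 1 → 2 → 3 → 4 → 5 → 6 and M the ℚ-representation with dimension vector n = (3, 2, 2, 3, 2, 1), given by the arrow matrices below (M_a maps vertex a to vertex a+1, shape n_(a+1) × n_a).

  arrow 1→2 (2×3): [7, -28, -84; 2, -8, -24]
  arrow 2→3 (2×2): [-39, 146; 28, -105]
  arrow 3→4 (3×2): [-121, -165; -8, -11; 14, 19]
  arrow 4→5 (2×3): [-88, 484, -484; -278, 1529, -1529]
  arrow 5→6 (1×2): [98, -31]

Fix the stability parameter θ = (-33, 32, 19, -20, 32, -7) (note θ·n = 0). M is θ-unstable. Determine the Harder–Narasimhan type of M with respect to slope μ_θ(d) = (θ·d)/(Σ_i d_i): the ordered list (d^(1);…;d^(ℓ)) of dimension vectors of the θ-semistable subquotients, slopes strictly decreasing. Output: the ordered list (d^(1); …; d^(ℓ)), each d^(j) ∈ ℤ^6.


Interval decomposition of M: I[1,1]^2, I[1,4], I[2,4], I[4,6], I[5,5].
HN type (ℓ=5): μ^(1)=32; μ^(2)=25/2; μ^(3)=31/3; μ^(4)=-20; μ^(5)=-33

((0, 0, 0, 0, 1, 0); (0, 0, 0, 0, 1, 1); (0, 2, 2, 2, 0, 0); (0, 0, 0, 1, 0, 0); (3, 0, 0, 0, 0, 0))


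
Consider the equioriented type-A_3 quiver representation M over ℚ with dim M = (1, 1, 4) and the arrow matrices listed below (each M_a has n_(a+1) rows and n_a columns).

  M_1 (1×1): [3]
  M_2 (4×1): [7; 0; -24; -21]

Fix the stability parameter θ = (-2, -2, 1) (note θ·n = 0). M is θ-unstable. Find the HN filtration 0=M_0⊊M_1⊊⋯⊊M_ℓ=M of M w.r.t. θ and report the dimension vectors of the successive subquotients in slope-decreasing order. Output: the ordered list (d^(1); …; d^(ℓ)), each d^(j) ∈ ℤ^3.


Via rank(M_{q-1}∘⋯∘M_p): M ≅ I[1,3], I[3,3]^3.
μ_θ-semistable layers: μ^(1)=1; μ^(2)=-2

((0, 0, 4); (1, 1, 0))


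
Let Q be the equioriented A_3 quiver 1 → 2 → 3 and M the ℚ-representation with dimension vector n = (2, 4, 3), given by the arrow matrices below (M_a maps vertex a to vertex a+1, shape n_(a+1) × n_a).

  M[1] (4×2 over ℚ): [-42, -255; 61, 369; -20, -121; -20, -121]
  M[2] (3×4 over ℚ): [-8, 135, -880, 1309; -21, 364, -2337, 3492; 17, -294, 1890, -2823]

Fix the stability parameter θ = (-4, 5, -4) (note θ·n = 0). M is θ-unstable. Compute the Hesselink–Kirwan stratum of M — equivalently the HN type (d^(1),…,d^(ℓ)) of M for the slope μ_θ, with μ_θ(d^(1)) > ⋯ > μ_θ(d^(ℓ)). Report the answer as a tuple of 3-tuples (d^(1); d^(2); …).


Barcode: M ≅ I[1,2], I[1,3], I[2,3]^2. HN layers by μ_θ (3 steps, strictly decreasing):
  μ^(1)=5; μ^(2)=1/2; μ^(3)=-4

((0, 1, 0); (0, 3, 3); (2, 0, 0))


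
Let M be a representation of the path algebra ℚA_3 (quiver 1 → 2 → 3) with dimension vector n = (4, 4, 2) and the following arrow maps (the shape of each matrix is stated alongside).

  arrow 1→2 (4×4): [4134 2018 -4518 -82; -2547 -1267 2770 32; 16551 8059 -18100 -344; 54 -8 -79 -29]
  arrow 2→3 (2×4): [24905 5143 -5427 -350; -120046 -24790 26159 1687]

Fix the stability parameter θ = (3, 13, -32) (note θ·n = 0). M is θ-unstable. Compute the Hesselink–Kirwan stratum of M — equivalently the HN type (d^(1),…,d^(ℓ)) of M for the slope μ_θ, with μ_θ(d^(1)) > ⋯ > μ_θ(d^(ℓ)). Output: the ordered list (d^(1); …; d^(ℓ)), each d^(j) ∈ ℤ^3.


Interval decomposition of M: I[1,1], I[1,2], I[1,3]^2, I[2,2].
HN type (ℓ=3): μ^(1)=13; μ^(2)=3; μ^(3)=-16/3

((0, 2, 0); (2, 0, 0); (2, 2, 2))


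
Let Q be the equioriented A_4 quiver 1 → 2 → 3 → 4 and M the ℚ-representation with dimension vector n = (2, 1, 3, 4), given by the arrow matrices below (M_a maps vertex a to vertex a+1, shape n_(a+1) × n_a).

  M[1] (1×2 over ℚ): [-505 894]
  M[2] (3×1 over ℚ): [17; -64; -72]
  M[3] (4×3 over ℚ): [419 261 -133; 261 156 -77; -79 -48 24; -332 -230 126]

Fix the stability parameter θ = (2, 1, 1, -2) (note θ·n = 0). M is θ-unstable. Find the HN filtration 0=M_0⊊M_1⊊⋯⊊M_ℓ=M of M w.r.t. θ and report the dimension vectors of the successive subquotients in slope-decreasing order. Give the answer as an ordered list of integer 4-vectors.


Interval decomposition of M: I[1,1], I[1,4], I[3,4]^2, I[4,4].
HN type (ℓ=4): μ^(1)=2; μ^(2)=1/2; μ^(3)=-1/2; μ^(4)=-2

((1, 0, 0, 0); (1, 1, 1, 1); (0, 0, 2, 2); (0, 0, 0, 1))


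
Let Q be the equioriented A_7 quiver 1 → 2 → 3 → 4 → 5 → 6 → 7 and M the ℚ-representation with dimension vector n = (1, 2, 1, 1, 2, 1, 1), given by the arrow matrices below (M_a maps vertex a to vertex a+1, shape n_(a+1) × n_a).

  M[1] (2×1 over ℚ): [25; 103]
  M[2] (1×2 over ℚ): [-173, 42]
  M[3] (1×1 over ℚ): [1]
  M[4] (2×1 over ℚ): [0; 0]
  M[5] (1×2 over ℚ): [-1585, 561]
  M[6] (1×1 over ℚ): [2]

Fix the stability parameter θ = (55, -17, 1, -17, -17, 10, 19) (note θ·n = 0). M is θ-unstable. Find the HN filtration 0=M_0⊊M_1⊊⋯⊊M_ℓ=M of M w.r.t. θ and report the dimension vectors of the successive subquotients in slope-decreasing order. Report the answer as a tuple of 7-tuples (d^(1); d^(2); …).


Via rank(M_{q-1}∘⋯∘M_p): M ≅ I[1,4], I[2,2], I[5,5], I[5,7].
μ_θ-semistable layers: μ^(1)=19; μ^(2)=10; μ^(3)=11/2; μ^(4)=-17

((0, 0, 0, 0, 0, 0, 1); (0, 0, 0, 0, 0, 1, 0); (1, 1, 1, 1, 0, 0, 0); (0, 1, 0, 0, 2, 0, 0))


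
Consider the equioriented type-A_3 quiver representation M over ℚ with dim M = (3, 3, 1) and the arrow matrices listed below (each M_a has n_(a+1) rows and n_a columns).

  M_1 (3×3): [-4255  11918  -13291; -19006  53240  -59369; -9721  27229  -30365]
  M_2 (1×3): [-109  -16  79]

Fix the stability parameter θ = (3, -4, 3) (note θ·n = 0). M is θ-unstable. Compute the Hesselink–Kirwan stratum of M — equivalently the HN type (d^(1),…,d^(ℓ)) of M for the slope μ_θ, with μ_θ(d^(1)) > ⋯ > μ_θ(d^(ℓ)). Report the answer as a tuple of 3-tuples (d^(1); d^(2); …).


Interval decomposition of M: I[1,2]^2, I[1,3].
HN type (ℓ=2): μ^(1)=3; μ^(2)=-1/2

((0, 0, 1); (3, 3, 0))


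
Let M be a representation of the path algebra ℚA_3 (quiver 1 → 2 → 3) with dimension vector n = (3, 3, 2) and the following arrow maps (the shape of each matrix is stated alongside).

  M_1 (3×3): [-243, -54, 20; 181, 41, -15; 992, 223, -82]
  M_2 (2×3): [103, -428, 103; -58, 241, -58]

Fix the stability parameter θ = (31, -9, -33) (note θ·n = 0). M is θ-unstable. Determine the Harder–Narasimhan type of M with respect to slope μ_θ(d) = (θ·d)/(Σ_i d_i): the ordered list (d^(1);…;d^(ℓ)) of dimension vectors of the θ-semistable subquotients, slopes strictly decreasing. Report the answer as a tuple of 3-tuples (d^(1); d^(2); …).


Via rank(M_{q-1}∘⋯∘M_p): M ≅ I[1,2], I[1,3]^2.
μ_θ-semistable layers: μ^(1)=11; μ^(2)=-11/3

((1, 1, 0); (2, 2, 2))


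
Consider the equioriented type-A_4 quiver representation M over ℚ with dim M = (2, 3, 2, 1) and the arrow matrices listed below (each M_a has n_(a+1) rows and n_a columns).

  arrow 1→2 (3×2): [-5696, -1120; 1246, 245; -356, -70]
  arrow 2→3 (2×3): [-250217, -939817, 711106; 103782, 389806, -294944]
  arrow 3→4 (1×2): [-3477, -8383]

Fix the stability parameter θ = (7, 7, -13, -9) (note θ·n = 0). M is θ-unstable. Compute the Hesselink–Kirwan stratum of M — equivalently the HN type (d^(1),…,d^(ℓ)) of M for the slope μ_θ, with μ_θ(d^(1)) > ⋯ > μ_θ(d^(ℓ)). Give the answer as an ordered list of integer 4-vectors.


Barcode: M ≅ I[1,1], I[1,4], I[2,2], I[2,3]. HN layers by μ_θ (3 steps, strictly decreasing):
  μ^(1)=7; μ^(2)=-2; μ^(3)=-3

((1, 1, 0, 0); (1, 1, 1, 1); (0, 1, 1, 0))


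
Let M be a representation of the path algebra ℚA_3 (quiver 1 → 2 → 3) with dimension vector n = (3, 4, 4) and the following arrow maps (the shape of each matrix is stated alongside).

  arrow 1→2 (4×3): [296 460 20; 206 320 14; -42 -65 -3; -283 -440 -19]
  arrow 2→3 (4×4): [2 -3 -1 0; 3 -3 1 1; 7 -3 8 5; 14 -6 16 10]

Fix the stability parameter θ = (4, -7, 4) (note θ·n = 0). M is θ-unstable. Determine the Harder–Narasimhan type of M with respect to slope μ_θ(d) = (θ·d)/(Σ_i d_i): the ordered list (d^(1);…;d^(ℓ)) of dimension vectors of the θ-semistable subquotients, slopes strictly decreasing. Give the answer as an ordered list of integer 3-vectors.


Via rank(M_{q-1}∘⋯∘M_p): M ≅ I[1,1], I[1,3]^2, I[2,2], I[2,3], I[3,3].
μ_θ-semistable layers: μ^(1)=4; μ^(2)=-3/2; μ^(3)=-7

((1, 0, 4); (2, 2, 0); (0, 2, 0))


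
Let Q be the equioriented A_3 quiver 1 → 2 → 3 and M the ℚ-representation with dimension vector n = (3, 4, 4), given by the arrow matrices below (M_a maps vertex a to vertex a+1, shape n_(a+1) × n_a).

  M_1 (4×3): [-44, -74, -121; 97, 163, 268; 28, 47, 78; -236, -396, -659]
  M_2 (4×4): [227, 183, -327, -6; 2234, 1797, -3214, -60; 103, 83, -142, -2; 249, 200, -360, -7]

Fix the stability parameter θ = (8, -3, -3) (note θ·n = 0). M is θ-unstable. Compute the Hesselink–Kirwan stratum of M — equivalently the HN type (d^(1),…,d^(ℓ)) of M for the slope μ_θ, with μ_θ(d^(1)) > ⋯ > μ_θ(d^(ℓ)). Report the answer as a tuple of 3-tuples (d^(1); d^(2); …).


Via rank(M_{q-1}∘⋯∘M_p): M ≅ I[1,3]^3, I[2,3].
μ_θ-semistable layers: μ^(1)=2/3; μ^(2)=-3

((3, 3, 3); (0, 1, 1))


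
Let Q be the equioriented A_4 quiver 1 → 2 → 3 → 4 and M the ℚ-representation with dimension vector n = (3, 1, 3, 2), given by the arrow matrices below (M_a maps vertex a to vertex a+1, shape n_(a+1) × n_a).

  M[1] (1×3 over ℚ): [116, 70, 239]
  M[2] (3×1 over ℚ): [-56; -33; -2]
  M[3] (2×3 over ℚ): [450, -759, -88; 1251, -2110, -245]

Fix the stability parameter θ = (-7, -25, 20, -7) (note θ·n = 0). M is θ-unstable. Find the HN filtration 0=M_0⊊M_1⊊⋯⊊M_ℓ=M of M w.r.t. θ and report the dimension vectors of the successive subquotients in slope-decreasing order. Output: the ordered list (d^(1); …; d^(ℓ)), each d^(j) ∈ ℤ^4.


Barcode: M ≅ I[1,1]^2, I[1,4], I[3,3], I[3,4]. HN layers by μ_θ (4 steps, strictly decreasing):
  μ^(1)=20; μ^(2)=13/2; μ^(3)=-7; μ^(4)=-16

((0, 0, 1, 0); (0, 0, 2, 2); (2, 0, 0, 0); (1, 1, 0, 0))


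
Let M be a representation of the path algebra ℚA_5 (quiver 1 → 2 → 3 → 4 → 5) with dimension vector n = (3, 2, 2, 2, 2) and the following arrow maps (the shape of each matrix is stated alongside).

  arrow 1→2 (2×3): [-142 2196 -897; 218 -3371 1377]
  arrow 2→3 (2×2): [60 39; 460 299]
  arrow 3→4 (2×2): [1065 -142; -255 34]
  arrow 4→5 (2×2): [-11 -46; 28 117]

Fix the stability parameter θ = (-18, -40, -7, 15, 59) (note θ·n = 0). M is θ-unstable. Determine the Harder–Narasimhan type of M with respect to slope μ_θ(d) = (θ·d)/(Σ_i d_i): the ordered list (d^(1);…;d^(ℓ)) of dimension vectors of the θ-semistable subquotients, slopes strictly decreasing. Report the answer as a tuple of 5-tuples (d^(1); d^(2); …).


Barcode: M ≅ I[1,1], I[1,2], I[1,5], I[3,3], I[4,5]. HN layers by μ_θ (5 steps, strictly decreasing):
  μ^(1)=59; μ^(2)=15; μ^(3)=-7; μ^(4)=-18; μ^(5)=-29

((0, 0, 0, 0, 2); (0, 0, 0, 2, 0); (0, 0, 2, 0, 0); (1, 0, 0, 0, 0); (2, 2, 0, 0, 0))


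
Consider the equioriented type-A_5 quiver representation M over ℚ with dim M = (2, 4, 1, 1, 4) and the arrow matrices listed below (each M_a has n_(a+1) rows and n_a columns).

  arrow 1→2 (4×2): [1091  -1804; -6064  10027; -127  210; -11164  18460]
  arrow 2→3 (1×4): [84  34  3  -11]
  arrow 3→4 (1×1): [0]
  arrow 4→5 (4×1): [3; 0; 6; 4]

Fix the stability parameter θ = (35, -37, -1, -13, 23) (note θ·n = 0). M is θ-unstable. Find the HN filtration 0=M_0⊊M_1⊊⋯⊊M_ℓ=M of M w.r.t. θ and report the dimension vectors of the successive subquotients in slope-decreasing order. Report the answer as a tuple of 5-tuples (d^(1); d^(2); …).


Via rank(M_{q-1}∘⋯∘M_p): M ≅ I[1,2], I[1,3], I[2,2]^2, I[4,5], I[5,5]^3.
μ_θ-semistable layers: μ^(1)=23; μ^(2)=-1; μ^(3)=-13; μ^(4)=-37

((0, 0, 0, 0, 4); (2, 2, 1, 0, 0); (0, 0, 0, 1, 0); (0, 2, 0, 0, 0))


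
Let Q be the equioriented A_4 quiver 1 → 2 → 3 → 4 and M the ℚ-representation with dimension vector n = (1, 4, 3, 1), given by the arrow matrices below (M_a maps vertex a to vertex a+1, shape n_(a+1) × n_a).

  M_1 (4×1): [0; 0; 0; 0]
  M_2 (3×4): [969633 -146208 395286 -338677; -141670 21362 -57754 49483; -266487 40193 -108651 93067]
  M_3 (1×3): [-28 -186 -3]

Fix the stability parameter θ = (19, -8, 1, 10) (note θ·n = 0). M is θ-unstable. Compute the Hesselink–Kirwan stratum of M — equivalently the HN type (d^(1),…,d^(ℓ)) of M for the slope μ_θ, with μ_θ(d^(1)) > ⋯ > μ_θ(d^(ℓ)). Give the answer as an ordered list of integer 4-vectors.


Barcode: M ≅ I[1,1], I[2,2], I[2,3]^2, I[2,4]. HN layers by μ_θ (4 steps, strictly decreasing):
  μ^(1)=19; μ^(2)=10; μ^(3)=1; μ^(4)=-8

((1, 0, 0, 0); (0, 0, 0, 1); (0, 0, 3, 0); (0, 4, 0, 0))


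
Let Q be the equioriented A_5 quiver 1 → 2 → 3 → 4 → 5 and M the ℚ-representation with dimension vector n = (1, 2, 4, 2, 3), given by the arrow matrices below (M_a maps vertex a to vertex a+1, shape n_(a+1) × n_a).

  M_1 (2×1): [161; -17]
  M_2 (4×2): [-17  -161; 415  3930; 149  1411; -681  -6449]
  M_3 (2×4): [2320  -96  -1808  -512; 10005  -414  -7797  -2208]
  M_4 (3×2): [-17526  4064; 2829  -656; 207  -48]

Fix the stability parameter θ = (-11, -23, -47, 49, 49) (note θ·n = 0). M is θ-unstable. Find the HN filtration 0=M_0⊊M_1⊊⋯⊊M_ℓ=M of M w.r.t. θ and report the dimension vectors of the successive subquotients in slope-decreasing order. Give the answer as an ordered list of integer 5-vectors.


Via rank(M_{q-1}∘⋯∘M_p): M ≅ I[1,3], I[2,3], I[3,3], I[3,4], I[4,5], I[5,5]^2.
μ_θ-semistable layers: μ^(1)=49; μ^(2)=-27; μ^(3)=-35; μ^(4)=-47

((0, 0, 0, 2, 3); (1, 1, 1, 0, 0); (0, 1, 1, 0, 0); (0, 0, 2, 0, 0))


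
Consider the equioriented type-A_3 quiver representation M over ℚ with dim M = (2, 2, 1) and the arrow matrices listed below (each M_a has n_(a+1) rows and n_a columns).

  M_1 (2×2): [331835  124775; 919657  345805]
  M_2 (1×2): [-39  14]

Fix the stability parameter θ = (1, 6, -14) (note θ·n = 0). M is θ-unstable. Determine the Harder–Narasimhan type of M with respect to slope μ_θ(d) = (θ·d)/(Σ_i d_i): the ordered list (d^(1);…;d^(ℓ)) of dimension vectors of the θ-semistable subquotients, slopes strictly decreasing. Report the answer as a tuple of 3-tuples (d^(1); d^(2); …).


Barcode: M ≅ I[1,1], I[1,3], I[2,2]. HN layers by μ_θ (3 steps, strictly decreasing):
  μ^(1)=6; μ^(2)=1; μ^(3)=-7/3

((0, 1, 0); (1, 0, 0); (1, 1, 1))


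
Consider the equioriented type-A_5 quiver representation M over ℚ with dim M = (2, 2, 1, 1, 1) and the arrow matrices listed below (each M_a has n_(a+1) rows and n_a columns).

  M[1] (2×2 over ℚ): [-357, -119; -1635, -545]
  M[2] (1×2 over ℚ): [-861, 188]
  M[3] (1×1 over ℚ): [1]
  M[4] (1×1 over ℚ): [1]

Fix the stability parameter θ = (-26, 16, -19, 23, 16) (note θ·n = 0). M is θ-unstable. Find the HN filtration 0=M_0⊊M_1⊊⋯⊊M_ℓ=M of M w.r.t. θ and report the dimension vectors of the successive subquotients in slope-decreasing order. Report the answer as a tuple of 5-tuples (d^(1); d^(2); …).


Via rank(M_{q-1}∘⋯∘M_p): M ≅ I[1,1], I[1,5], I[2,2].
μ_θ-semistable layers: μ^(1)=39/2; μ^(2)=16; μ^(3)=-3/2; μ^(4)=-26

((0, 0, 0, 1, 1); (0, 1, 0, 0, 0); (0, 1, 1, 0, 0); (2, 0, 0, 0, 0))


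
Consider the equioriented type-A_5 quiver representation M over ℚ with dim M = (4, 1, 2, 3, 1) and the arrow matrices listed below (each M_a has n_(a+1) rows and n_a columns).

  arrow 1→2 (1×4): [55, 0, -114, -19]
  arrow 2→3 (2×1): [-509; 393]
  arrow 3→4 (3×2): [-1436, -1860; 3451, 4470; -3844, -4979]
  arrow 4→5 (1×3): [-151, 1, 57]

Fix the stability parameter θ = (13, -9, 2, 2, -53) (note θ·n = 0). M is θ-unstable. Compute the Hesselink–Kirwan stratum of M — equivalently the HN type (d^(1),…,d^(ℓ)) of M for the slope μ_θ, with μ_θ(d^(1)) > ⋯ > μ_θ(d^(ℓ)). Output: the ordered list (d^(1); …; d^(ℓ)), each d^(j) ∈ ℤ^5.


Via rank(M_{q-1}∘⋯∘M_p): M ≅ I[1,1]^3, I[1,4], I[3,5], I[4,4].
μ_θ-semistable layers: μ^(1)=13; μ^(2)=2; μ^(3)=-49/3

((3, 0, 0, 0, 0); (1, 1, 1, 2, 0); (0, 0, 1, 1, 1))


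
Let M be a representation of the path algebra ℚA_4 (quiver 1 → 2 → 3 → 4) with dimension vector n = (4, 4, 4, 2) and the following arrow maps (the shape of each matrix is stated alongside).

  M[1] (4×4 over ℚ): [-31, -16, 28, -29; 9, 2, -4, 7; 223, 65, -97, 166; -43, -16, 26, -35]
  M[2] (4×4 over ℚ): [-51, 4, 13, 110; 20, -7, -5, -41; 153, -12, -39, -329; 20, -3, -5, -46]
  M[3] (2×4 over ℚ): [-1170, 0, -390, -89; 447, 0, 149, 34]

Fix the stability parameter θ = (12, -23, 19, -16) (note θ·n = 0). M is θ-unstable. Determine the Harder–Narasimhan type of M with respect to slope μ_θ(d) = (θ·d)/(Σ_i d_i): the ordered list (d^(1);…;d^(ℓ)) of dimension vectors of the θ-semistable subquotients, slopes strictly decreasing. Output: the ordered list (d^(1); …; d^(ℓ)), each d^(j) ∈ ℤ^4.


Via rank(M_{q-1}∘⋯∘M_p): M ≅ I[1,1], I[1,3], I[1,4]^2, I[2,3].
μ_θ-semistable layers: μ^(1)=19; μ^(2)=12; μ^(3)=3/2; μ^(4)=-11/2; μ^(5)=-23

((0, 0, 2, 0); (1, 0, 0, 0); (0, 0, 2, 2); (3, 3, 0, 0); (0, 1, 0, 0))


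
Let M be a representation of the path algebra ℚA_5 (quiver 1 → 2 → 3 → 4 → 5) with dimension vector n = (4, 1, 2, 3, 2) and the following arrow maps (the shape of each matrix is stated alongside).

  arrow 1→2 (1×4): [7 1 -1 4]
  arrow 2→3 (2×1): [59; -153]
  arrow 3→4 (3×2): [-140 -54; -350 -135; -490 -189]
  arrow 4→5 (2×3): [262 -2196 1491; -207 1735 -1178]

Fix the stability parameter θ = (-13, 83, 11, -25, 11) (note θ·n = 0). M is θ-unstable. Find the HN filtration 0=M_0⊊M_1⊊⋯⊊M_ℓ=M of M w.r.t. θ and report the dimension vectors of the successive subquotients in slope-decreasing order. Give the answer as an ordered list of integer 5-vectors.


Barcode: M ≅ I[1,1]^3, I[1,5], I[3,3], I[4,4], I[4,5]. HN layers by μ_θ (4 steps, strictly decreasing):
  μ^(1)=20; μ^(2)=11; μ^(3)=-13; μ^(4)=-25

((0, 1, 1, 1, 1); (0, 0, 1, 0, 1); (4, 0, 0, 0, 0); (0, 0, 0, 2, 0))


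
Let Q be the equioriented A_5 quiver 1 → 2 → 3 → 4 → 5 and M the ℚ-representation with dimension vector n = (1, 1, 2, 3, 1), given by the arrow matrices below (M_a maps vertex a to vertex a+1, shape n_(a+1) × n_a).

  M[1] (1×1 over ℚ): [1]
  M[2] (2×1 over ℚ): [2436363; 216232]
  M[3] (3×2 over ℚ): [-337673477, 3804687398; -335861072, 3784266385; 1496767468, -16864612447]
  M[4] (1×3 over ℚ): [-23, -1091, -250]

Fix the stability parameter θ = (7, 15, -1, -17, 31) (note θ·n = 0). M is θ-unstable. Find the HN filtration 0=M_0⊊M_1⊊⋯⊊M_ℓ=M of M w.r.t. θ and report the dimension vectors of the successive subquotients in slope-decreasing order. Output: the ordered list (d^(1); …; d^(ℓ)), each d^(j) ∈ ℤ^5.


Via rank(M_{q-1}∘⋯∘M_p): M ≅ I[1,5], I[3,4], I[4,4].
μ_θ-semistable layers: μ^(1)=31; μ^(2)=1; μ^(3)=-9; μ^(4)=-17

((0, 0, 0, 0, 1); (1, 1, 1, 1, 0); (0, 0, 1, 1, 0); (0, 0, 0, 1, 0))


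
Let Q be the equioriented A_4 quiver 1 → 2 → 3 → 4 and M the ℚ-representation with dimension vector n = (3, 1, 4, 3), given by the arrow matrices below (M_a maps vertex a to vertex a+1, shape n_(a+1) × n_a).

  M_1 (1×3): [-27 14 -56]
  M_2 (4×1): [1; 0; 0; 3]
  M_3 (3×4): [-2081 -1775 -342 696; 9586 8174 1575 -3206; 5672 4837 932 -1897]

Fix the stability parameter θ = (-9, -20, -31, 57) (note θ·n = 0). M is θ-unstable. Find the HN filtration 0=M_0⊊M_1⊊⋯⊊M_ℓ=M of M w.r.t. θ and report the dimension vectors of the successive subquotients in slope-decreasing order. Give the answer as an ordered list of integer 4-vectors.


Barcode: M ≅ I[1,1]^2, I[1,4], I[3,3], I[3,4]^2. HN layers by μ_θ (4 steps, strictly decreasing):
  μ^(1)=57; μ^(2)=-9; μ^(3)=-20; μ^(4)=-31

((0, 0, 0, 3); (2, 0, 0, 0); (1, 1, 1, 0); (0, 0, 3, 0))


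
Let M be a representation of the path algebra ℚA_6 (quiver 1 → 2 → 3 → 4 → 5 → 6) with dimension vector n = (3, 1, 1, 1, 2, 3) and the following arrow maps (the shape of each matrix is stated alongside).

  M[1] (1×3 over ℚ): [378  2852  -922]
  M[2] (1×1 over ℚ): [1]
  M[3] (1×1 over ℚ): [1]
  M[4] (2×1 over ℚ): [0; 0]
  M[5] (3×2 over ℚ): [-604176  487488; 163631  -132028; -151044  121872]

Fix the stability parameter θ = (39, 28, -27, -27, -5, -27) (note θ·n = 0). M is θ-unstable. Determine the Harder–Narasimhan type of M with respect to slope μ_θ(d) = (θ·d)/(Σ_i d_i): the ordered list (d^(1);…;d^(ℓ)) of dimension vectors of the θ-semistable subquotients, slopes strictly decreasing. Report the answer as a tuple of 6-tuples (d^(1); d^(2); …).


Barcode: M ≅ I[1,1]^2, I[1,4], I[5,5], I[5,6], I[6,6]^2. HN layers by μ_θ (5 steps, strictly decreasing):
  μ^(1)=39; μ^(2)=13/4; μ^(3)=-5; μ^(4)=-16; μ^(5)=-27

((2, 0, 0, 0, 0, 0); (1, 1, 1, 1, 0, 0); (0, 0, 0, 0, 1, 0); (0, 0, 0, 0, 1, 1); (0, 0, 0, 0, 0, 2))


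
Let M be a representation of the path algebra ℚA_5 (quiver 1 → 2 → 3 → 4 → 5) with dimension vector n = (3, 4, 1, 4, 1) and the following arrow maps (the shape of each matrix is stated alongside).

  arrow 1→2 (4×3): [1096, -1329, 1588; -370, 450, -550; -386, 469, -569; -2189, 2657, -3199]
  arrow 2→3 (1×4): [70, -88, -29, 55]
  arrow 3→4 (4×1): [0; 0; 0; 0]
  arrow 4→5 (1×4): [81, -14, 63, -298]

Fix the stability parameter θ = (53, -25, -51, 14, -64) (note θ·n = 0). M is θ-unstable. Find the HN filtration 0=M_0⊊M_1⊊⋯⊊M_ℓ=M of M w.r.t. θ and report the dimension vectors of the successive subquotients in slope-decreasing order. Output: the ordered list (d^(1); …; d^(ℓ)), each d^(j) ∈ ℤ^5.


Via rank(M_{q-1}∘⋯∘M_p): M ≅ I[1,2]^2, I[1,3], I[2,2], I[4,4]^3, I[4,5].
μ_θ-semistable layers: μ^(1)=14; μ^(2)=-23/3; μ^(3)=-25

((2, 2, 0, 3, 0); (1, 1, 1, 0, 0); (0, 1, 0, 1, 1))


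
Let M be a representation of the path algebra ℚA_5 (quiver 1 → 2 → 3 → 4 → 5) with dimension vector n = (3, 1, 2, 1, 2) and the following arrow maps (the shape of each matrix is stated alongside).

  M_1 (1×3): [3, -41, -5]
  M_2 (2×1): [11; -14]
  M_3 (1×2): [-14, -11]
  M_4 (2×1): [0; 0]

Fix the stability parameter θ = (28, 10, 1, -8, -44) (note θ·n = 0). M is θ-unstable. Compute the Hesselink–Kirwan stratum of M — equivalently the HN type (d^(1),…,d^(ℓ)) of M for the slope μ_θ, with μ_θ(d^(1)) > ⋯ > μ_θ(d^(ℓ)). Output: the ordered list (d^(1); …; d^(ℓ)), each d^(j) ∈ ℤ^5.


Via rank(M_{q-1}∘⋯∘M_p): M ≅ I[1,1]^2, I[1,3], I[3,4], I[5,5]^2.
μ_θ-semistable layers: μ^(1)=28; μ^(2)=13; μ^(3)=-7/2; μ^(4)=-44

((2, 0, 0, 0, 0); (1, 1, 1, 0, 0); (0, 0, 1, 1, 0); (0, 0, 0, 0, 2))


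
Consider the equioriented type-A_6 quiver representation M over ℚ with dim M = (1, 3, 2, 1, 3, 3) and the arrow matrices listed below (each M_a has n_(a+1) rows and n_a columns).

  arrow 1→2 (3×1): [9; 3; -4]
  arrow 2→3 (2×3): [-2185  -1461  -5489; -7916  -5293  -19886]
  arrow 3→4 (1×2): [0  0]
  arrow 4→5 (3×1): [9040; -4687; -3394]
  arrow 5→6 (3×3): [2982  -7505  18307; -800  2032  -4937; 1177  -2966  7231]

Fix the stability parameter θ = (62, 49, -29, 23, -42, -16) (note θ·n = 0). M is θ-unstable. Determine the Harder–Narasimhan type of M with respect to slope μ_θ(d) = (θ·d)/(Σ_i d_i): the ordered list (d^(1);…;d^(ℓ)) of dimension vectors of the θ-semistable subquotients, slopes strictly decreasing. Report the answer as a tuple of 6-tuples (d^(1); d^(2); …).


Via rank(M_{q-1}∘⋯∘M_p): M ≅ I[1,3], I[2,2], I[2,3], I[4,6], I[5,6]^2.
μ_θ-semistable layers: μ^(1)=49; μ^(2)=82/3; μ^(3)=10; μ^(4)=-35/3; μ^(5)=-16; μ^(6)=-42

((0, 1, 0, 0, 0, 0); (1, 1, 1, 0, 0, 0); (0, 1, 1, 0, 0, 0); (0, 0, 0, 1, 1, 1); (0, 0, 0, 0, 0, 2); (0, 0, 0, 0, 2, 0))


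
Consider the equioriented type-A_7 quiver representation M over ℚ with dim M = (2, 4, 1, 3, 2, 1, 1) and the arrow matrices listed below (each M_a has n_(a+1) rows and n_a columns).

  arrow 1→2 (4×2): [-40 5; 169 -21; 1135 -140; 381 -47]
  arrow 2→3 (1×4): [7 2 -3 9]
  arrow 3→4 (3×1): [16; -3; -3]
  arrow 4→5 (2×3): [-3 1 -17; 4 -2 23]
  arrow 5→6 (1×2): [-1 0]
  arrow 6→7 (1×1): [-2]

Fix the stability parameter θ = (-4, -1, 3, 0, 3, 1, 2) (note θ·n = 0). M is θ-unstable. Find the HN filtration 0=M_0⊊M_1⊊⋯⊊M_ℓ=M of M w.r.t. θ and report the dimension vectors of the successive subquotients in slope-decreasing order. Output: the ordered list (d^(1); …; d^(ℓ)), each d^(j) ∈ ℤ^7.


Barcode: M ≅ I[1,2], I[1,5], I[2,2]^2, I[4,4], I[4,7]. HN layers by μ_θ (6 steps, strictly decreasing):
  μ^(1)=3; μ^(2)=2; μ^(3)=3/2; μ^(4)=0; μ^(5)=-1; μ^(6)=-4

((0, 0, 0, 0, 1, 0, 0); (0, 0, 0, 0, 1, 1, 1); (0, 0, 1, 1, 0, 0, 0); (0, 0, 0, 2, 0, 0, 0); (0, 4, 0, 0, 0, 0, 0); (2, 0, 0, 0, 0, 0, 0))


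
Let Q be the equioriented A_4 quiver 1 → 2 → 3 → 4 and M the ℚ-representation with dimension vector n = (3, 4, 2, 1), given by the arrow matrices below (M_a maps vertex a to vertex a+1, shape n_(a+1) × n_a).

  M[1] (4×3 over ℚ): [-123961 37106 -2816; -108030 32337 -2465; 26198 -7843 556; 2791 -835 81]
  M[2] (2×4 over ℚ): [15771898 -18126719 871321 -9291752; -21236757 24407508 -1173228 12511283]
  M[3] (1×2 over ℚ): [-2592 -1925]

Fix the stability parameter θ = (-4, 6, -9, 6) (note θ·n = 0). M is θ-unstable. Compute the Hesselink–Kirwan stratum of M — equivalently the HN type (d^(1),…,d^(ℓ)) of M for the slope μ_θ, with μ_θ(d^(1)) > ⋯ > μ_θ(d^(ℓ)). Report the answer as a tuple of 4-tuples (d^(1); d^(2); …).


Via rank(M_{q-1}∘⋯∘M_p): M ≅ I[1,2], I[1,3], I[1,4], I[2,2].
μ_θ-semistable layers: μ^(1)=6; μ^(2)=-3/2; μ^(3)=-4

((0, 2, 0, 1); (0, 2, 2, 0); (3, 0, 0, 0))


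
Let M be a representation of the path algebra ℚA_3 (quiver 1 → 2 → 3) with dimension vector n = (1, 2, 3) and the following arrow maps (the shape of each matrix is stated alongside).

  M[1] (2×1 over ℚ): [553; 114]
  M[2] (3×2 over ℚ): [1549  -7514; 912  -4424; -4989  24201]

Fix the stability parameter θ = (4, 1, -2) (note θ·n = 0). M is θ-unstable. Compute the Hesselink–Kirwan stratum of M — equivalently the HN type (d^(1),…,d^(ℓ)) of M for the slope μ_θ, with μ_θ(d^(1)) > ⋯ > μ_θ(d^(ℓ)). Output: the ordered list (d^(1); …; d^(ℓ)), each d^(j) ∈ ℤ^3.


Via rank(M_{q-1}∘⋯∘M_p): M ≅ I[1,3], I[2,3], I[3,3].
μ_θ-semistable layers: μ^(1)=1; μ^(2)=-1/2; μ^(3)=-2

((1, 1, 1); (0, 1, 1); (0, 0, 1))


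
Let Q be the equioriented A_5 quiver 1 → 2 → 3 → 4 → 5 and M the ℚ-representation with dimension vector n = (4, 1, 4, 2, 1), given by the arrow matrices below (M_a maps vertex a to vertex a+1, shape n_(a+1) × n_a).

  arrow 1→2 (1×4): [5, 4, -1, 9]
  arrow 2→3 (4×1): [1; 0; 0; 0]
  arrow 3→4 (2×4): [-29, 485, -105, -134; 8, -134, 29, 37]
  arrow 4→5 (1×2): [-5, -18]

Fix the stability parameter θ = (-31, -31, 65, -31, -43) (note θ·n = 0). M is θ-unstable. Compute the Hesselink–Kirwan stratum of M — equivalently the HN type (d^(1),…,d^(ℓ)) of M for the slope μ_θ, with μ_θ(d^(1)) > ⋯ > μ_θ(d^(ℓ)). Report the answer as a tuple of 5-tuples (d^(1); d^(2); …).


Barcode: M ≅ I[1,1]^3, I[1,5], I[3,3]^2, I[3,4]. HN layers by μ_θ (4 steps, strictly decreasing):
  μ^(1)=65; μ^(2)=17; μ^(3)=-3; μ^(4)=-31

((0, 0, 2, 0, 0); (0, 0, 1, 1, 0); (0, 0, 1, 1, 1); (4, 1, 0, 0, 0))


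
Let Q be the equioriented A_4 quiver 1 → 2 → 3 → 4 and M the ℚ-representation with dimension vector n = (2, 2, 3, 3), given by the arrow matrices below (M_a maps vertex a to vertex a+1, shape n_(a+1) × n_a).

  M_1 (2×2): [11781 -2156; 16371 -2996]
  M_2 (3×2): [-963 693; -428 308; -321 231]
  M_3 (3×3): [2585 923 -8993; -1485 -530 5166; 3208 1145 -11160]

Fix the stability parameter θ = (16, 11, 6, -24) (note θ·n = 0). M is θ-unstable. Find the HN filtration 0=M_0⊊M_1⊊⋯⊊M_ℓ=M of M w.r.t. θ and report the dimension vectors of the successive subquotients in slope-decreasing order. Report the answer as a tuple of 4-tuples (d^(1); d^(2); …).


Barcode: M ≅ I[1,1], I[1,2], I[2,4], I[3,4]^2. HN layers by μ_θ (4 steps, strictly decreasing):
  μ^(1)=16; μ^(2)=27/2; μ^(3)=-7/3; μ^(4)=-9

((1, 0, 0, 0); (1, 1, 0, 0); (0, 1, 1, 1); (0, 0, 2, 2))


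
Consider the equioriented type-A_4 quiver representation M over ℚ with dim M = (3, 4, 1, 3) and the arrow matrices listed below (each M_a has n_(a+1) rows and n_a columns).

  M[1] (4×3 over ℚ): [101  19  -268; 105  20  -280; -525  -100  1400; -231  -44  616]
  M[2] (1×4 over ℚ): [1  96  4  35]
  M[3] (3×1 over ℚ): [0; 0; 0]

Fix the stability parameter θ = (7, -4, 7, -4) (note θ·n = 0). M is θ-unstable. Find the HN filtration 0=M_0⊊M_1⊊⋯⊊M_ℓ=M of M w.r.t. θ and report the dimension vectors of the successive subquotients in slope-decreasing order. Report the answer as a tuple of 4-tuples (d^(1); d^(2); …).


Barcode: M ≅ I[1,1], I[1,2], I[1,3], I[2,2]^2, I[4,4]^3. HN layers by μ_θ (3 steps, strictly decreasing):
  μ^(1)=7; μ^(2)=3/2; μ^(3)=-4

((1, 0, 1, 0); (2, 2, 0, 0); (0, 2, 0, 3))


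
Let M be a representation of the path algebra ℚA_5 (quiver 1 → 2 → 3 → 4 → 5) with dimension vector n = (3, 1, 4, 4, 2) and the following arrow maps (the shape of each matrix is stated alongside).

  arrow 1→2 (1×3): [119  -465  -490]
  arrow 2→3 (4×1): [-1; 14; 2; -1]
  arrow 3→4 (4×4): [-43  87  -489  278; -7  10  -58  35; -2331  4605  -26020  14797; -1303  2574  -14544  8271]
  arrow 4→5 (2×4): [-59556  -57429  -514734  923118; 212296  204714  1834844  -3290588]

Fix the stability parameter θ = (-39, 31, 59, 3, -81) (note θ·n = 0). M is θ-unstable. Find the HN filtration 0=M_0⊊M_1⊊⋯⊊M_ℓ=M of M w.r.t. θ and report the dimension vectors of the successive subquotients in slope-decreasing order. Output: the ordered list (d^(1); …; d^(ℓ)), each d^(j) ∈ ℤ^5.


Barcode: M ≅ I[1,1]^2, I[1,4], I[3,4]^2, I[3,5], I[5,5]. HN layers by μ_θ (4 steps, strictly decreasing):
  μ^(1)=31; μ^(2)=-19/3; μ^(3)=-39; μ^(4)=-81

((0, 1, 3, 3, 0); (0, 0, 1, 1, 1); (3, 0, 0, 0, 0); (0, 0, 0, 0, 1))


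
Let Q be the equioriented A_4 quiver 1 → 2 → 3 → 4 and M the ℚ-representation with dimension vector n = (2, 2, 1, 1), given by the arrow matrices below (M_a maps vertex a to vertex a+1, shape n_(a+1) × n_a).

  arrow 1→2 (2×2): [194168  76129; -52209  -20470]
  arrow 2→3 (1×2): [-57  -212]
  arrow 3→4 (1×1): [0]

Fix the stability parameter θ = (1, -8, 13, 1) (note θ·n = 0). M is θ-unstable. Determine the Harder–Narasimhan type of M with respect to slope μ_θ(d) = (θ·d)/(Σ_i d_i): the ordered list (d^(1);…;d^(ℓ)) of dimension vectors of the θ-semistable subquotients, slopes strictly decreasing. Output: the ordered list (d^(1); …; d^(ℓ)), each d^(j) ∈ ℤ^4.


Barcode: M ≅ I[1,2], I[1,3], I[4,4]. HN layers by μ_θ (3 steps, strictly decreasing):
  μ^(1)=13; μ^(2)=1; μ^(3)=-7/2

((0, 0, 1, 0); (0, 0, 0, 1); (2, 2, 0, 0))


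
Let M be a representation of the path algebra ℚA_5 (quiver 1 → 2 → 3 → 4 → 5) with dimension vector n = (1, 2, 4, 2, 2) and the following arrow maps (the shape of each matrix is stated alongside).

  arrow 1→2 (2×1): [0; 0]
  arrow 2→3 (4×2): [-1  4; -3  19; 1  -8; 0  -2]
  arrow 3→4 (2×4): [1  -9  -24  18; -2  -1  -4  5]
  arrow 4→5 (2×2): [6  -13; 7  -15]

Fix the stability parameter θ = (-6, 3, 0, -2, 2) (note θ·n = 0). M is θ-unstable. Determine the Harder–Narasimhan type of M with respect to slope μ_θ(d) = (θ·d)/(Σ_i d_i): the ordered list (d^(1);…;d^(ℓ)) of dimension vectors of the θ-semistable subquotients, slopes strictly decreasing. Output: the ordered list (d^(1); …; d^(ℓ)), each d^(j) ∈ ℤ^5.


Interval decomposition of M: I[1,1], I[2,5]^2, I[3,3]^2.
HN type (ℓ=4): μ^(1)=2; μ^(2)=1/3; μ^(3)=0; μ^(4)=-6

((0, 0, 0, 0, 2); (0, 2, 2, 2, 0); (0, 0, 2, 0, 0); (1, 0, 0, 0, 0))


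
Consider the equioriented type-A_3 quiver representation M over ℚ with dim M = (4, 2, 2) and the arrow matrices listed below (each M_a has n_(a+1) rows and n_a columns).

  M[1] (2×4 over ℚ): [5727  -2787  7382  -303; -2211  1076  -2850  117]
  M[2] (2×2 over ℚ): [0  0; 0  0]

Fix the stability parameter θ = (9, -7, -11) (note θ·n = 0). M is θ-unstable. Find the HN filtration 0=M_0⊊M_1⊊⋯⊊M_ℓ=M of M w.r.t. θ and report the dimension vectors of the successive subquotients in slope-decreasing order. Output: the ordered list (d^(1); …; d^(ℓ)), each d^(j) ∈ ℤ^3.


Via rank(M_{q-1}∘⋯∘M_p): M ≅ I[1,1]^2, I[1,2]^2, I[3,3]^2.
μ_θ-semistable layers: μ^(1)=9; μ^(2)=1; μ^(3)=-11

((2, 0, 0); (2, 2, 0); (0, 0, 2))
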